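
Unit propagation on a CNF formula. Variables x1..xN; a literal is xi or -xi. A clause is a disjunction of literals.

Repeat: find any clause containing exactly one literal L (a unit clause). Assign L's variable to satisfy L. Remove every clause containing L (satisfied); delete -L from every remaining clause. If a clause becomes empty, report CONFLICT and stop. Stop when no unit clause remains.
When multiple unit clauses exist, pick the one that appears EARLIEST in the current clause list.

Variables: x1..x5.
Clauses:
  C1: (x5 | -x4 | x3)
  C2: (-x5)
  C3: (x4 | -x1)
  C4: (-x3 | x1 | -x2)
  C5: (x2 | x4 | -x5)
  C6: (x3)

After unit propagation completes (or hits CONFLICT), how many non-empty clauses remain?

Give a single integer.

Answer: 2

Derivation:
unit clause [-5] forces x5=F; simplify:
  drop 5 from [5, -4, 3] -> [-4, 3]
  satisfied 2 clause(s); 4 remain; assigned so far: [5]
unit clause [3] forces x3=T; simplify:
  drop -3 from [-3, 1, -2] -> [1, -2]
  satisfied 2 clause(s); 2 remain; assigned so far: [3, 5]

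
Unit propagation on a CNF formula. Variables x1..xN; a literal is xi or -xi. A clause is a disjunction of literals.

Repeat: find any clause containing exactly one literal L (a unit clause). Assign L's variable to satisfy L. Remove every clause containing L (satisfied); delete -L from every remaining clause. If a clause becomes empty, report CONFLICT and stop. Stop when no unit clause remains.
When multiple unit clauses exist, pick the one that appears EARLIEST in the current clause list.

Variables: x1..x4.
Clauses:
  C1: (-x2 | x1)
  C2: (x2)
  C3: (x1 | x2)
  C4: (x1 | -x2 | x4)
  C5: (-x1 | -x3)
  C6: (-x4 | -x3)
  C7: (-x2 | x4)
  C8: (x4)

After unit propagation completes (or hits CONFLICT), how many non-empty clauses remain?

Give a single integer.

unit clause [2] forces x2=T; simplify:
  drop -2 from [-2, 1] -> [1]
  drop -2 from [1, -2, 4] -> [1, 4]
  drop -2 from [-2, 4] -> [4]
  satisfied 2 clause(s); 6 remain; assigned so far: [2]
unit clause [1] forces x1=T; simplify:
  drop -1 from [-1, -3] -> [-3]
  satisfied 2 clause(s); 4 remain; assigned so far: [1, 2]
unit clause [-3] forces x3=F; simplify:
  satisfied 2 clause(s); 2 remain; assigned so far: [1, 2, 3]
unit clause [4] forces x4=T; simplify:
  satisfied 2 clause(s); 0 remain; assigned so far: [1, 2, 3, 4]

Answer: 0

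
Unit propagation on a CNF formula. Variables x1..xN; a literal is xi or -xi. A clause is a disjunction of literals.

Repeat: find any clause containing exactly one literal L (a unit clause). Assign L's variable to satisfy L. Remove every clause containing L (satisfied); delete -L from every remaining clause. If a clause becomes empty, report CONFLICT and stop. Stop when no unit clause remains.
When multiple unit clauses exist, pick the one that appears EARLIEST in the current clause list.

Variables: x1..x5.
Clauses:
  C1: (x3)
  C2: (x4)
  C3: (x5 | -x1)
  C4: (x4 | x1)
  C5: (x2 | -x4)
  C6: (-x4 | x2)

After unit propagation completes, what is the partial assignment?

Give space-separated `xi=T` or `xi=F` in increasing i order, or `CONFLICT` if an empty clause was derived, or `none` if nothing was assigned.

Answer: x2=T x3=T x4=T

Derivation:
unit clause [3] forces x3=T; simplify:
  satisfied 1 clause(s); 5 remain; assigned so far: [3]
unit clause [4] forces x4=T; simplify:
  drop -4 from [2, -4] -> [2]
  drop -4 from [-4, 2] -> [2]
  satisfied 2 clause(s); 3 remain; assigned so far: [3, 4]
unit clause [2] forces x2=T; simplify:
  satisfied 2 clause(s); 1 remain; assigned so far: [2, 3, 4]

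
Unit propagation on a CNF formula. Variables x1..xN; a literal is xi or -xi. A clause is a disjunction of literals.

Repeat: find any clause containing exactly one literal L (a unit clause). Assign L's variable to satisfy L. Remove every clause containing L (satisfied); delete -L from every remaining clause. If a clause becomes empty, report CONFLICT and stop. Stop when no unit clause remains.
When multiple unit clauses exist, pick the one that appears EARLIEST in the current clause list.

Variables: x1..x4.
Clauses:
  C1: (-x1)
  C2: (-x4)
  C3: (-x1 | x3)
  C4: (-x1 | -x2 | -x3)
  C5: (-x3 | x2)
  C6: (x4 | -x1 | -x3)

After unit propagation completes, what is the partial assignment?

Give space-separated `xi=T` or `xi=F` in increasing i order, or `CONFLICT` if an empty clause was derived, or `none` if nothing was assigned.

Answer: x1=F x4=F

Derivation:
unit clause [-1] forces x1=F; simplify:
  satisfied 4 clause(s); 2 remain; assigned so far: [1]
unit clause [-4] forces x4=F; simplify:
  satisfied 1 clause(s); 1 remain; assigned so far: [1, 4]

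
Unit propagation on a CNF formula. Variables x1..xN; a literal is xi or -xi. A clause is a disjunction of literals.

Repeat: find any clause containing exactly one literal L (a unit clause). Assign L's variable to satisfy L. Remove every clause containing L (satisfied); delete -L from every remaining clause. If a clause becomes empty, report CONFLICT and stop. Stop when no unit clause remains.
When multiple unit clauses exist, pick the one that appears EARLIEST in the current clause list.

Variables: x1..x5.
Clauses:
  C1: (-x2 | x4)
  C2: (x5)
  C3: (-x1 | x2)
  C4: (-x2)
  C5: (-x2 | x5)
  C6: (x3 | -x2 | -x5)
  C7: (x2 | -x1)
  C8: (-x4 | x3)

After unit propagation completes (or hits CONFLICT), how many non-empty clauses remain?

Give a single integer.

Answer: 1

Derivation:
unit clause [5] forces x5=T; simplify:
  drop -5 from [3, -2, -5] -> [3, -2]
  satisfied 2 clause(s); 6 remain; assigned so far: [5]
unit clause [-2] forces x2=F; simplify:
  drop 2 from [-1, 2] -> [-1]
  drop 2 from [2, -1] -> [-1]
  satisfied 3 clause(s); 3 remain; assigned so far: [2, 5]
unit clause [-1] forces x1=F; simplify:
  satisfied 2 clause(s); 1 remain; assigned so far: [1, 2, 5]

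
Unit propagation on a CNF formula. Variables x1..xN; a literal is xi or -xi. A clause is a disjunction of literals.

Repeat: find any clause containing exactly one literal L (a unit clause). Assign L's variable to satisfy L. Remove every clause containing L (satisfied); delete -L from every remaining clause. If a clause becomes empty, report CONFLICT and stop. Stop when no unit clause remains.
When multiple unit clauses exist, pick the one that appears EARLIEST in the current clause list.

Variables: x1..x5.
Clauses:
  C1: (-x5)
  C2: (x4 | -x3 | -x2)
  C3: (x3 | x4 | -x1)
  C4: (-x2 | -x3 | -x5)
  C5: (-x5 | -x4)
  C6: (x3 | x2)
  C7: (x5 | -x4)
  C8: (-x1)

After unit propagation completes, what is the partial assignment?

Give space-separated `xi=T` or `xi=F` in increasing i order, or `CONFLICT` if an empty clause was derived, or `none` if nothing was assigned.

Answer: x1=F x4=F x5=F

Derivation:
unit clause [-5] forces x5=F; simplify:
  drop 5 from [5, -4] -> [-4]
  satisfied 3 clause(s); 5 remain; assigned so far: [5]
unit clause [-4] forces x4=F; simplify:
  drop 4 from [4, -3, -2] -> [-3, -2]
  drop 4 from [3, 4, -1] -> [3, -1]
  satisfied 1 clause(s); 4 remain; assigned so far: [4, 5]
unit clause [-1] forces x1=F; simplify:
  satisfied 2 clause(s); 2 remain; assigned so far: [1, 4, 5]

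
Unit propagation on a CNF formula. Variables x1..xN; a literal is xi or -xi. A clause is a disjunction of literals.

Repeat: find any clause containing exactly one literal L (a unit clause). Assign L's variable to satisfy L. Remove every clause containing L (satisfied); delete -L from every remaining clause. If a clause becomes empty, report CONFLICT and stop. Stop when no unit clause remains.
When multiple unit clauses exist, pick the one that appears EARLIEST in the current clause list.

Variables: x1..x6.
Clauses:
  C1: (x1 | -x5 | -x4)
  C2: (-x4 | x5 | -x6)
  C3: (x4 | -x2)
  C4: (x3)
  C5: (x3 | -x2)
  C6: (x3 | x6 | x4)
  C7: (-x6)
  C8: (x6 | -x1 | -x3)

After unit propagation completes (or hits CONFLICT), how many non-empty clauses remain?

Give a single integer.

Answer: 2

Derivation:
unit clause [3] forces x3=T; simplify:
  drop -3 from [6, -1, -3] -> [6, -1]
  satisfied 3 clause(s); 5 remain; assigned so far: [3]
unit clause [-6] forces x6=F; simplify:
  drop 6 from [6, -1] -> [-1]
  satisfied 2 clause(s); 3 remain; assigned so far: [3, 6]
unit clause [-1] forces x1=F; simplify:
  drop 1 from [1, -5, -4] -> [-5, -4]
  satisfied 1 clause(s); 2 remain; assigned so far: [1, 3, 6]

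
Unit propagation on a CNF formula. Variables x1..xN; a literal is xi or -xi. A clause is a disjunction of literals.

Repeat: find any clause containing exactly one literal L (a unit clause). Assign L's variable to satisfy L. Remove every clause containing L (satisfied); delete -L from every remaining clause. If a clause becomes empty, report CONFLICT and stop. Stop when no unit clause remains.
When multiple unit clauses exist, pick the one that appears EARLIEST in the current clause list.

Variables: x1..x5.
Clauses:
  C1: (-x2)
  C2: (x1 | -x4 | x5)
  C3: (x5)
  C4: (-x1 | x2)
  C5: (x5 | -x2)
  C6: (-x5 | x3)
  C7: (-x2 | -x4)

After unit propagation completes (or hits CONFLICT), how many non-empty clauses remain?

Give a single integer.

Answer: 0

Derivation:
unit clause [-2] forces x2=F; simplify:
  drop 2 from [-1, 2] -> [-1]
  satisfied 3 clause(s); 4 remain; assigned so far: [2]
unit clause [5] forces x5=T; simplify:
  drop -5 from [-5, 3] -> [3]
  satisfied 2 clause(s); 2 remain; assigned so far: [2, 5]
unit clause [-1] forces x1=F; simplify:
  satisfied 1 clause(s); 1 remain; assigned so far: [1, 2, 5]
unit clause [3] forces x3=T; simplify:
  satisfied 1 clause(s); 0 remain; assigned so far: [1, 2, 3, 5]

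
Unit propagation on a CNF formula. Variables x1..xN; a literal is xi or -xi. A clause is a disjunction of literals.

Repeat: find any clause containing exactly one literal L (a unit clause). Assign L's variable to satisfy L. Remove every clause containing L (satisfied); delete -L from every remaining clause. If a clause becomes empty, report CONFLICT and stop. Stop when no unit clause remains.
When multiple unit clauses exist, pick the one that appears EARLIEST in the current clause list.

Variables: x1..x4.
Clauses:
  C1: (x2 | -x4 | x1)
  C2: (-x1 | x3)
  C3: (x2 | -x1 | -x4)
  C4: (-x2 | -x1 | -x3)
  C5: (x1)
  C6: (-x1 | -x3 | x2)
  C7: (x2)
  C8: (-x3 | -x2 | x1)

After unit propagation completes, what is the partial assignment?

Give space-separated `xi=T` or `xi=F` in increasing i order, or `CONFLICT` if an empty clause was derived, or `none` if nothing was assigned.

Answer: CONFLICT

Derivation:
unit clause [1] forces x1=T; simplify:
  drop -1 from [-1, 3] -> [3]
  drop -1 from [2, -1, -4] -> [2, -4]
  drop -1 from [-2, -1, -3] -> [-2, -3]
  drop -1 from [-1, -3, 2] -> [-3, 2]
  satisfied 3 clause(s); 5 remain; assigned so far: [1]
unit clause [3] forces x3=T; simplify:
  drop -3 from [-2, -3] -> [-2]
  drop -3 from [-3, 2] -> [2]
  satisfied 1 clause(s); 4 remain; assigned so far: [1, 3]
unit clause [-2] forces x2=F; simplify:
  drop 2 from [2, -4] -> [-4]
  drop 2 from [2] -> [] (empty!)
  drop 2 from [2] -> [] (empty!)
  satisfied 1 clause(s); 3 remain; assigned so far: [1, 2, 3]
CONFLICT (empty clause)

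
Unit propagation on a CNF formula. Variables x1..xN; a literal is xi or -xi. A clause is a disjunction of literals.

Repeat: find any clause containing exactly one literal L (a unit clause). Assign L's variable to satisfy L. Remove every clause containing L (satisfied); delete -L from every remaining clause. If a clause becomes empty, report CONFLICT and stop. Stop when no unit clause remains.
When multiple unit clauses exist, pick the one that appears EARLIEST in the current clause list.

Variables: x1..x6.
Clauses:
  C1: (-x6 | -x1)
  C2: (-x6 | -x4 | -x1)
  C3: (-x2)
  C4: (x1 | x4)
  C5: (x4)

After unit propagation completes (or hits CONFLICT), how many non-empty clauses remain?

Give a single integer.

Answer: 2

Derivation:
unit clause [-2] forces x2=F; simplify:
  satisfied 1 clause(s); 4 remain; assigned so far: [2]
unit clause [4] forces x4=T; simplify:
  drop -4 from [-6, -4, -1] -> [-6, -1]
  satisfied 2 clause(s); 2 remain; assigned so far: [2, 4]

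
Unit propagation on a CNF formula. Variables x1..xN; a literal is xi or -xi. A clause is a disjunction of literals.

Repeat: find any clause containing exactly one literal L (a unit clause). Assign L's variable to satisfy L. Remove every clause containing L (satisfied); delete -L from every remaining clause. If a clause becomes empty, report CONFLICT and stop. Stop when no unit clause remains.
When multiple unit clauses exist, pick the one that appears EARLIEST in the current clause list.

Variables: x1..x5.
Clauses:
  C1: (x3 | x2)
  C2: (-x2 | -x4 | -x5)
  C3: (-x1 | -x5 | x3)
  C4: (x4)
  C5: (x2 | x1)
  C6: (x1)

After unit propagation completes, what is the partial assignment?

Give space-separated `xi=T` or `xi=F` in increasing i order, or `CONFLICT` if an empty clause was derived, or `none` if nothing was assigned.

unit clause [4] forces x4=T; simplify:
  drop -4 from [-2, -4, -5] -> [-2, -5]
  satisfied 1 clause(s); 5 remain; assigned so far: [4]
unit clause [1] forces x1=T; simplify:
  drop -1 from [-1, -5, 3] -> [-5, 3]
  satisfied 2 clause(s); 3 remain; assigned so far: [1, 4]

Answer: x1=T x4=T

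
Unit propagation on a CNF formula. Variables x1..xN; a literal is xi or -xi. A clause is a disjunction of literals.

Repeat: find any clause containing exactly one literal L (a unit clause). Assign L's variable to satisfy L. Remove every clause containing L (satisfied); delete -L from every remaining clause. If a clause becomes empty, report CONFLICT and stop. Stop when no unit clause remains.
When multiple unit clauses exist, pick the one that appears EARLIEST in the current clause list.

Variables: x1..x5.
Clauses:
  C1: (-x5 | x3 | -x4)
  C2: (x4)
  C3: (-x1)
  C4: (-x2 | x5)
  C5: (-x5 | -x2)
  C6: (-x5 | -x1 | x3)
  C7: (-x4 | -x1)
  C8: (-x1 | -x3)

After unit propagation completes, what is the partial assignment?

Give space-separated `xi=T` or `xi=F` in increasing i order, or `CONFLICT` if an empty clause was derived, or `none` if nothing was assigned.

unit clause [4] forces x4=T; simplify:
  drop -4 from [-5, 3, -4] -> [-5, 3]
  drop -4 from [-4, -1] -> [-1]
  satisfied 1 clause(s); 7 remain; assigned so far: [4]
unit clause [-1] forces x1=F; simplify:
  satisfied 4 clause(s); 3 remain; assigned so far: [1, 4]

Answer: x1=F x4=T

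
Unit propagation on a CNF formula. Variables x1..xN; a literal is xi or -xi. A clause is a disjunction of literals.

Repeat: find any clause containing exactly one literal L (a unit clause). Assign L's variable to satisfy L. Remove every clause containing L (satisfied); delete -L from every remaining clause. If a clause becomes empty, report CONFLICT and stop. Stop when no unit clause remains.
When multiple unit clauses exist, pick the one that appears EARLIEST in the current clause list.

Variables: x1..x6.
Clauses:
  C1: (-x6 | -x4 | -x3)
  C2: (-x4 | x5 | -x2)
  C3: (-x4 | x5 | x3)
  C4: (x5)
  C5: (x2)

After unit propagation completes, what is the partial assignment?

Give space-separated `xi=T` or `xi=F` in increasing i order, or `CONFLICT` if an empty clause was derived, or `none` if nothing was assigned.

unit clause [5] forces x5=T; simplify:
  satisfied 3 clause(s); 2 remain; assigned so far: [5]
unit clause [2] forces x2=T; simplify:
  satisfied 1 clause(s); 1 remain; assigned so far: [2, 5]

Answer: x2=T x5=T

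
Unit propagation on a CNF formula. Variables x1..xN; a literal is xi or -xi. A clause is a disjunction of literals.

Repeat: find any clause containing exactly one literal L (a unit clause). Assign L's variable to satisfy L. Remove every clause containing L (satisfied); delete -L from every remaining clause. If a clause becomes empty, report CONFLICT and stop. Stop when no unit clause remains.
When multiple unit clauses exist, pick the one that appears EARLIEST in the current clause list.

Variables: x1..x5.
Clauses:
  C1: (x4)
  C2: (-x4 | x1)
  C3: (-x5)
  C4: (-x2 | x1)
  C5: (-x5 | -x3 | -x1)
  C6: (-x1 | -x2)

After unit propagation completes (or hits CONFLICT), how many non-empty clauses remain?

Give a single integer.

Answer: 0

Derivation:
unit clause [4] forces x4=T; simplify:
  drop -4 from [-4, 1] -> [1]
  satisfied 1 clause(s); 5 remain; assigned so far: [4]
unit clause [1] forces x1=T; simplify:
  drop -1 from [-5, -3, -1] -> [-5, -3]
  drop -1 from [-1, -2] -> [-2]
  satisfied 2 clause(s); 3 remain; assigned so far: [1, 4]
unit clause [-5] forces x5=F; simplify:
  satisfied 2 clause(s); 1 remain; assigned so far: [1, 4, 5]
unit clause [-2] forces x2=F; simplify:
  satisfied 1 clause(s); 0 remain; assigned so far: [1, 2, 4, 5]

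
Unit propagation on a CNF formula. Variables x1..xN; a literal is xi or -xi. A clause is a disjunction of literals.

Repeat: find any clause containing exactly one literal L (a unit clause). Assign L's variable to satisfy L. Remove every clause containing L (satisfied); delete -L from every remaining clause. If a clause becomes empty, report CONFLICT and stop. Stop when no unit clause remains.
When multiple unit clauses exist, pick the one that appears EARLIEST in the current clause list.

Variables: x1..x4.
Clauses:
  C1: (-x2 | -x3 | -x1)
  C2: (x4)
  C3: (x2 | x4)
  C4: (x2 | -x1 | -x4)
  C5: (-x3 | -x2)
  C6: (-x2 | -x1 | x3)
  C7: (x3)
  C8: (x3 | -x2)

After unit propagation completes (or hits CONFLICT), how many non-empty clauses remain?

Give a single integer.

unit clause [4] forces x4=T; simplify:
  drop -4 from [2, -1, -4] -> [2, -1]
  satisfied 2 clause(s); 6 remain; assigned so far: [4]
unit clause [3] forces x3=T; simplify:
  drop -3 from [-2, -3, -1] -> [-2, -1]
  drop -3 from [-3, -2] -> [-2]
  satisfied 3 clause(s); 3 remain; assigned so far: [3, 4]
unit clause [-2] forces x2=F; simplify:
  drop 2 from [2, -1] -> [-1]
  satisfied 2 clause(s); 1 remain; assigned so far: [2, 3, 4]
unit clause [-1] forces x1=F; simplify:
  satisfied 1 clause(s); 0 remain; assigned so far: [1, 2, 3, 4]

Answer: 0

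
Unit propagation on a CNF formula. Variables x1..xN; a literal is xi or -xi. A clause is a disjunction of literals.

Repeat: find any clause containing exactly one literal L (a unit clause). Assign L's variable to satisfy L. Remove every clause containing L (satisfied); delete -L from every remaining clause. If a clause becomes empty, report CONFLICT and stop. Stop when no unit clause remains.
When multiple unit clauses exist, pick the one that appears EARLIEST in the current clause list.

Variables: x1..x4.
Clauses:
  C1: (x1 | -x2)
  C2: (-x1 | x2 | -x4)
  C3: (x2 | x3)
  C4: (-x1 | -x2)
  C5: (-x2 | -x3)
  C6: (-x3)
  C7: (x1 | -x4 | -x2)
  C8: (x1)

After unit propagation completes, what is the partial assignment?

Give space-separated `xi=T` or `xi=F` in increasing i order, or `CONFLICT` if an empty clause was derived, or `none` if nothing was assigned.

unit clause [-3] forces x3=F; simplify:
  drop 3 from [2, 3] -> [2]
  satisfied 2 clause(s); 6 remain; assigned so far: [3]
unit clause [2] forces x2=T; simplify:
  drop -2 from [1, -2] -> [1]
  drop -2 from [-1, -2] -> [-1]
  drop -2 from [1, -4, -2] -> [1, -4]
  satisfied 2 clause(s); 4 remain; assigned so far: [2, 3]
unit clause [1] forces x1=T; simplify:
  drop -1 from [-1] -> [] (empty!)
  satisfied 3 clause(s); 1 remain; assigned so far: [1, 2, 3]
CONFLICT (empty clause)

Answer: CONFLICT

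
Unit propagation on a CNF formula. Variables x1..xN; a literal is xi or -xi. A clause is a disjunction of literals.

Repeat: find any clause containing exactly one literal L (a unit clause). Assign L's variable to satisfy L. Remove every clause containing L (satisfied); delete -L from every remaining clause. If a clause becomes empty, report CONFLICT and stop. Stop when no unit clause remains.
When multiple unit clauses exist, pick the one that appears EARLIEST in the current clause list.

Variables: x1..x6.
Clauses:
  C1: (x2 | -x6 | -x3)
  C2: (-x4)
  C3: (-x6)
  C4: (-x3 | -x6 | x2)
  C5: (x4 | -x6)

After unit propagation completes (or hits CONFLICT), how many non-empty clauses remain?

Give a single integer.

unit clause [-4] forces x4=F; simplify:
  drop 4 from [4, -6] -> [-6]
  satisfied 1 clause(s); 4 remain; assigned so far: [4]
unit clause [-6] forces x6=F; simplify:
  satisfied 4 clause(s); 0 remain; assigned so far: [4, 6]

Answer: 0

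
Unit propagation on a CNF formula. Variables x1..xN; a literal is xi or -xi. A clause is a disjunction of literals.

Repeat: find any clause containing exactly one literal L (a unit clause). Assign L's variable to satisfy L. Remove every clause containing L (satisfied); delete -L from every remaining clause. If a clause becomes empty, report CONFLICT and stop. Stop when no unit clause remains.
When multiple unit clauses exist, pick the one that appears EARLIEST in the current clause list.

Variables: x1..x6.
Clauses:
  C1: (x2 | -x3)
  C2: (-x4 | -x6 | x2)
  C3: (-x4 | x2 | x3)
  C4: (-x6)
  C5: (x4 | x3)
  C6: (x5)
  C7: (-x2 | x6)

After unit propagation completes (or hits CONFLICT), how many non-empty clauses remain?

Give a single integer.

Answer: 0

Derivation:
unit clause [-6] forces x6=F; simplify:
  drop 6 from [-2, 6] -> [-2]
  satisfied 2 clause(s); 5 remain; assigned so far: [6]
unit clause [5] forces x5=T; simplify:
  satisfied 1 clause(s); 4 remain; assigned so far: [5, 6]
unit clause [-2] forces x2=F; simplify:
  drop 2 from [2, -3] -> [-3]
  drop 2 from [-4, 2, 3] -> [-4, 3]
  satisfied 1 clause(s); 3 remain; assigned so far: [2, 5, 6]
unit clause [-3] forces x3=F; simplify:
  drop 3 from [-4, 3] -> [-4]
  drop 3 from [4, 3] -> [4]
  satisfied 1 clause(s); 2 remain; assigned so far: [2, 3, 5, 6]
unit clause [-4] forces x4=F; simplify:
  drop 4 from [4] -> [] (empty!)
  satisfied 1 clause(s); 1 remain; assigned so far: [2, 3, 4, 5, 6]
CONFLICT (empty clause)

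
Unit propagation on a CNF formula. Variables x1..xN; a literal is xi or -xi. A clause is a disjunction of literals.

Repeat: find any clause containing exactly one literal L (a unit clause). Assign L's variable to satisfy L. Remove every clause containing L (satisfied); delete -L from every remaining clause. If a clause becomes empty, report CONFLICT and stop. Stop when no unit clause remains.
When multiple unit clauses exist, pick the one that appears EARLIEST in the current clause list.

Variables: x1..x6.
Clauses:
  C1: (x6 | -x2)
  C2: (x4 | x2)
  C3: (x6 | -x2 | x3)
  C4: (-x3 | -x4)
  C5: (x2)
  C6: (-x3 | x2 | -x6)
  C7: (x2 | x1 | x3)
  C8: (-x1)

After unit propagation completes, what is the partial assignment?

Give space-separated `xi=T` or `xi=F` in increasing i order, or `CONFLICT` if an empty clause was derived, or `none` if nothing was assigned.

unit clause [2] forces x2=T; simplify:
  drop -2 from [6, -2] -> [6]
  drop -2 from [6, -2, 3] -> [6, 3]
  satisfied 4 clause(s); 4 remain; assigned so far: [2]
unit clause [6] forces x6=T; simplify:
  satisfied 2 clause(s); 2 remain; assigned so far: [2, 6]
unit clause [-1] forces x1=F; simplify:
  satisfied 1 clause(s); 1 remain; assigned so far: [1, 2, 6]

Answer: x1=F x2=T x6=T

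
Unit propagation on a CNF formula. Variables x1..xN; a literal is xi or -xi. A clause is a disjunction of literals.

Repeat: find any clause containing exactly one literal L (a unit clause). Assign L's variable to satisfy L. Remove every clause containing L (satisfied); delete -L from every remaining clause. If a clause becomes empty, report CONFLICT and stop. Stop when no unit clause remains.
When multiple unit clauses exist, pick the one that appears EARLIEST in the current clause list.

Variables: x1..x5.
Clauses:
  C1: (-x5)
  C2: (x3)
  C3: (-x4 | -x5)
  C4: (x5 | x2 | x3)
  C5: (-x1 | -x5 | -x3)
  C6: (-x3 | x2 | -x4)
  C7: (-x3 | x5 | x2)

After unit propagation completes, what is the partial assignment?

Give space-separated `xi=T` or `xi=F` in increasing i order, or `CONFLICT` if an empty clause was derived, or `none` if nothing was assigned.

unit clause [-5] forces x5=F; simplify:
  drop 5 from [5, 2, 3] -> [2, 3]
  drop 5 from [-3, 5, 2] -> [-3, 2]
  satisfied 3 clause(s); 4 remain; assigned so far: [5]
unit clause [3] forces x3=T; simplify:
  drop -3 from [-3, 2, -4] -> [2, -4]
  drop -3 from [-3, 2] -> [2]
  satisfied 2 clause(s); 2 remain; assigned so far: [3, 5]
unit clause [2] forces x2=T; simplify:
  satisfied 2 clause(s); 0 remain; assigned so far: [2, 3, 5]

Answer: x2=T x3=T x5=F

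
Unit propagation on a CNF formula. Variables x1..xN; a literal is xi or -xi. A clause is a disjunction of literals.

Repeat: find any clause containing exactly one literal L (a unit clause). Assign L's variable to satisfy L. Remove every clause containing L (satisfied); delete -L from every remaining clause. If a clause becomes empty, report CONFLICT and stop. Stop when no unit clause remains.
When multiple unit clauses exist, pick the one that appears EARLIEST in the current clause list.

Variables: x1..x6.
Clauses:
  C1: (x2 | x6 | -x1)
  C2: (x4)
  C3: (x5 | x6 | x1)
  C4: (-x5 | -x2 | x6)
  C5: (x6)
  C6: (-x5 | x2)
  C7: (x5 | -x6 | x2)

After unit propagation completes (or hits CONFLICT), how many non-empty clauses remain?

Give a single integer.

unit clause [4] forces x4=T; simplify:
  satisfied 1 clause(s); 6 remain; assigned so far: [4]
unit clause [6] forces x6=T; simplify:
  drop -6 from [5, -6, 2] -> [5, 2]
  satisfied 4 clause(s); 2 remain; assigned so far: [4, 6]

Answer: 2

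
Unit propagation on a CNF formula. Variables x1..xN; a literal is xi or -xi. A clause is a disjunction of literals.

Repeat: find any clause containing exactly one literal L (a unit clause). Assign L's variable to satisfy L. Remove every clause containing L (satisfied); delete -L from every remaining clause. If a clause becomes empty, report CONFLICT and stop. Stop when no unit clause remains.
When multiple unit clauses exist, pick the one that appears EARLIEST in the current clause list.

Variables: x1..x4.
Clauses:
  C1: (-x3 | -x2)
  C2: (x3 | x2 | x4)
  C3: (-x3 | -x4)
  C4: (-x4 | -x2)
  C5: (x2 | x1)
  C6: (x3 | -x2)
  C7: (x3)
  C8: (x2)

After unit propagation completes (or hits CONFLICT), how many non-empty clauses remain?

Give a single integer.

Answer: 2

Derivation:
unit clause [3] forces x3=T; simplify:
  drop -3 from [-3, -2] -> [-2]
  drop -3 from [-3, -4] -> [-4]
  satisfied 3 clause(s); 5 remain; assigned so far: [3]
unit clause [-2] forces x2=F; simplify:
  drop 2 from [2, 1] -> [1]
  drop 2 from [2] -> [] (empty!)
  satisfied 2 clause(s); 3 remain; assigned so far: [2, 3]
CONFLICT (empty clause)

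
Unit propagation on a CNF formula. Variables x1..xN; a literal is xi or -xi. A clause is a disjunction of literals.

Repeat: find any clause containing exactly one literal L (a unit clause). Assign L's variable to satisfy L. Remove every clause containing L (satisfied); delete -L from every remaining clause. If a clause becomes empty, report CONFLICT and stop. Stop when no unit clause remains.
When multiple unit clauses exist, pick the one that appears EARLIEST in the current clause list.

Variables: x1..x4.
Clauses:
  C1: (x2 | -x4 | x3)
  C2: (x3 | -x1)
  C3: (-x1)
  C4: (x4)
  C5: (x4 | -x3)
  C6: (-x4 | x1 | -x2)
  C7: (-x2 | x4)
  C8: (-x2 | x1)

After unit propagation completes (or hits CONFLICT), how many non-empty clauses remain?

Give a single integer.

unit clause [-1] forces x1=F; simplify:
  drop 1 from [-4, 1, -2] -> [-4, -2]
  drop 1 from [-2, 1] -> [-2]
  satisfied 2 clause(s); 6 remain; assigned so far: [1]
unit clause [4] forces x4=T; simplify:
  drop -4 from [2, -4, 3] -> [2, 3]
  drop -4 from [-4, -2] -> [-2]
  satisfied 3 clause(s); 3 remain; assigned so far: [1, 4]
unit clause [-2] forces x2=F; simplify:
  drop 2 from [2, 3] -> [3]
  satisfied 2 clause(s); 1 remain; assigned so far: [1, 2, 4]
unit clause [3] forces x3=T; simplify:
  satisfied 1 clause(s); 0 remain; assigned so far: [1, 2, 3, 4]

Answer: 0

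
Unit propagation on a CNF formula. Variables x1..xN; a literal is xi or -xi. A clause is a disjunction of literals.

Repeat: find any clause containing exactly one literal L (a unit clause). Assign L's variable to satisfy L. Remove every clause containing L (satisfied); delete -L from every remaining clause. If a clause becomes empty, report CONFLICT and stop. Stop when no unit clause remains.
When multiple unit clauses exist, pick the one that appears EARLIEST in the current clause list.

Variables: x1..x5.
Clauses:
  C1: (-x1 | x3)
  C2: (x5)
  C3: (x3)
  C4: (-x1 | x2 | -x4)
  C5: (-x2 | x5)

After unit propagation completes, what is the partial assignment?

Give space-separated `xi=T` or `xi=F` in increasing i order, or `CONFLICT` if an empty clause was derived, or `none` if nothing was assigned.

Answer: x3=T x5=T

Derivation:
unit clause [5] forces x5=T; simplify:
  satisfied 2 clause(s); 3 remain; assigned so far: [5]
unit clause [3] forces x3=T; simplify:
  satisfied 2 clause(s); 1 remain; assigned so far: [3, 5]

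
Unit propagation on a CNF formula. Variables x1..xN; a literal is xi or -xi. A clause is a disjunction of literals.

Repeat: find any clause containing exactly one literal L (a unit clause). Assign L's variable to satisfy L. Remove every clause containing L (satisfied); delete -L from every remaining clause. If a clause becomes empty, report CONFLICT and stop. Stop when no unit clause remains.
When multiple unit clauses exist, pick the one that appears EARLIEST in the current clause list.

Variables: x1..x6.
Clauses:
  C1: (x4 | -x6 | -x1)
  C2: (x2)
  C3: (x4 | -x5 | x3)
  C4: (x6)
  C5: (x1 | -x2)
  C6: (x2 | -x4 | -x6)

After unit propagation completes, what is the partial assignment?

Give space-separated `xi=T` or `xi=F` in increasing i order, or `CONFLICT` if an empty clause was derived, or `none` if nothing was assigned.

unit clause [2] forces x2=T; simplify:
  drop -2 from [1, -2] -> [1]
  satisfied 2 clause(s); 4 remain; assigned so far: [2]
unit clause [6] forces x6=T; simplify:
  drop -6 from [4, -6, -1] -> [4, -1]
  satisfied 1 clause(s); 3 remain; assigned so far: [2, 6]
unit clause [1] forces x1=T; simplify:
  drop -1 from [4, -1] -> [4]
  satisfied 1 clause(s); 2 remain; assigned so far: [1, 2, 6]
unit clause [4] forces x4=T; simplify:
  satisfied 2 clause(s); 0 remain; assigned so far: [1, 2, 4, 6]

Answer: x1=T x2=T x4=T x6=T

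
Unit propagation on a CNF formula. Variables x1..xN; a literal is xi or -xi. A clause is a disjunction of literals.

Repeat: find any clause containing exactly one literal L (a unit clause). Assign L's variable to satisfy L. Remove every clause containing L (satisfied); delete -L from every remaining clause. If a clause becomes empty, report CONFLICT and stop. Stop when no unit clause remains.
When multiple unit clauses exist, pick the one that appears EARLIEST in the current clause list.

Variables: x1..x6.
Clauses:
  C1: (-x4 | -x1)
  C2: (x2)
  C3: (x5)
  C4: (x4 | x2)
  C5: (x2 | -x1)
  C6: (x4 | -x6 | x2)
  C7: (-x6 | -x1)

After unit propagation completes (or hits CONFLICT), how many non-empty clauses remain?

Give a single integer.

unit clause [2] forces x2=T; simplify:
  satisfied 4 clause(s); 3 remain; assigned so far: [2]
unit clause [5] forces x5=T; simplify:
  satisfied 1 clause(s); 2 remain; assigned so far: [2, 5]

Answer: 2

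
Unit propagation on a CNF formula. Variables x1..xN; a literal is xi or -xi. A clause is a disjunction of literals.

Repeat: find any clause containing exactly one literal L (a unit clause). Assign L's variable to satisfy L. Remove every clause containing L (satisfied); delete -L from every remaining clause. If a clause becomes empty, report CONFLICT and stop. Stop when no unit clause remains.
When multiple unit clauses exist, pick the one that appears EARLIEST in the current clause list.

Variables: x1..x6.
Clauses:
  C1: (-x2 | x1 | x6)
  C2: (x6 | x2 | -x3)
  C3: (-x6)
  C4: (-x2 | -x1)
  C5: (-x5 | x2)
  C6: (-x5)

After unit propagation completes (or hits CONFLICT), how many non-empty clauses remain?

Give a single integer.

unit clause [-6] forces x6=F; simplify:
  drop 6 from [-2, 1, 6] -> [-2, 1]
  drop 6 from [6, 2, -3] -> [2, -3]
  satisfied 1 clause(s); 5 remain; assigned so far: [6]
unit clause [-5] forces x5=F; simplify:
  satisfied 2 clause(s); 3 remain; assigned so far: [5, 6]

Answer: 3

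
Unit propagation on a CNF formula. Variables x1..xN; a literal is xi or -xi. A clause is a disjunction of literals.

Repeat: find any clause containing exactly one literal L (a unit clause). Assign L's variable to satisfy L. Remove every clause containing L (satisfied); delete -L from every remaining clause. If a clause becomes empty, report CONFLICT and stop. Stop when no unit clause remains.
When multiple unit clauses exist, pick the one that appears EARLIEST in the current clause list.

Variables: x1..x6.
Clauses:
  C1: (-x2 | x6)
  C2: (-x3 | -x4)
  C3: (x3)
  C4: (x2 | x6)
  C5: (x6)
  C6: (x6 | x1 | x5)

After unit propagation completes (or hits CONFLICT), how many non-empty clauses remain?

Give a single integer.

unit clause [3] forces x3=T; simplify:
  drop -3 from [-3, -4] -> [-4]
  satisfied 1 clause(s); 5 remain; assigned so far: [3]
unit clause [-4] forces x4=F; simplify:
  satisfied 1 clause(s); 4 remain; assigned so far: [3, 4]
unit clause [6] forces x6=T; simplify:
  satisfied 4 clause(s); 0 remain; assigned so far: [3, 4, 6]

Answer: 0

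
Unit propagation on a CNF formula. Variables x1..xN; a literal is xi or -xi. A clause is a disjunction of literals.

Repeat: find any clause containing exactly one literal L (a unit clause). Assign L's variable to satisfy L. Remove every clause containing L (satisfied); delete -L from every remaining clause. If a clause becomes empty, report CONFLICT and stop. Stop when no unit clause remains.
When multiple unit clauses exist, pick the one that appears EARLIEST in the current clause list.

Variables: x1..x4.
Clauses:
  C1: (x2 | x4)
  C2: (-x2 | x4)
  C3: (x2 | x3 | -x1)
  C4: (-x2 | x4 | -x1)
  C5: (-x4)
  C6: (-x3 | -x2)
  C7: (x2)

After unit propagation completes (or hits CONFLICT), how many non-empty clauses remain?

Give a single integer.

unit clause [-4] forces x4=F; simplify:
  drop 4 from [2, 4] -> [2]
  drop 4 from [-2, 4] -> [-2]
  drop 4 from [-2, 4, -1] -> [-2, -1]
  satisfied 1 clause(s); 6 remain; assigned so far: [4]
unit clause [2] forces x2=T; simplify:
  drop -2 from [-2] -> [] (empty!)
  drop -2 from [-2, -1] -> [-1]
  drop -2 from [-3, -2] -> [-3]
  satisfied 3 clause(s); 3 remain; assigned so far: [2, 4]
CONFLICT (empty clause)

Answer: 2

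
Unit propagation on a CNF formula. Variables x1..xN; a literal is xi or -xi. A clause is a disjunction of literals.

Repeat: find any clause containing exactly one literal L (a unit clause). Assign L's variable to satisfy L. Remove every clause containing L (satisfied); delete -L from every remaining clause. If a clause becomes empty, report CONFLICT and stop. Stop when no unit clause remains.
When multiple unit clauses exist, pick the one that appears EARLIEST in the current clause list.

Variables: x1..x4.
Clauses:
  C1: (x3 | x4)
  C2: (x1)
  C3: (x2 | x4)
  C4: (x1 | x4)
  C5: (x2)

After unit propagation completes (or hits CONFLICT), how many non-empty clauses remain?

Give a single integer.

Answer: 1

Derivation:
unit clause [1] forces x1=T; simplify:
  satisfied 2 clause(s); 3 remain; assigned so far: [1]
unit clause [2] forces x2=T; simplify:
  satisfied 2 clause(s); 1 remain; assigned so far: [1, 2]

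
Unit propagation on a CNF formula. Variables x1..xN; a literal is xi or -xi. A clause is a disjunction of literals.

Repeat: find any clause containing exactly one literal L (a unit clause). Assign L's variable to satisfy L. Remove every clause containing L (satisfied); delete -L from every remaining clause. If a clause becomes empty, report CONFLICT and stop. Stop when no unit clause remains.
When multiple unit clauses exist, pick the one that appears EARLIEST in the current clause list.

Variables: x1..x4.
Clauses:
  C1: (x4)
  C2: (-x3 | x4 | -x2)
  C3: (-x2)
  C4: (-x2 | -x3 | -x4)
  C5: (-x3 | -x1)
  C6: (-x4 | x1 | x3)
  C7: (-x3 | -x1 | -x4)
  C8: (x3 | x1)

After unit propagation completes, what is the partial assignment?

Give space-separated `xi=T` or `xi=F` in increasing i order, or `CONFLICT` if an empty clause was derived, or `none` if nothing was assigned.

unit clause [4] forces x4=T; simplify:
  drop -4 from [-2, -3, -4] -> [-2, -3]
  drop -4 from [-4, 1, 3] -> [1, 3]
  drop -4 from [-3, -1, -4] -> [-3, -1]
  satisfied 2 clause(s); 6 remain; assigned so far: [4]
unit clause [-2] forces x2=F; simplify:
  satisfied 2 clause(s); 4 remain; assigned so far: [2, 4]

Answer: x2=F x4=T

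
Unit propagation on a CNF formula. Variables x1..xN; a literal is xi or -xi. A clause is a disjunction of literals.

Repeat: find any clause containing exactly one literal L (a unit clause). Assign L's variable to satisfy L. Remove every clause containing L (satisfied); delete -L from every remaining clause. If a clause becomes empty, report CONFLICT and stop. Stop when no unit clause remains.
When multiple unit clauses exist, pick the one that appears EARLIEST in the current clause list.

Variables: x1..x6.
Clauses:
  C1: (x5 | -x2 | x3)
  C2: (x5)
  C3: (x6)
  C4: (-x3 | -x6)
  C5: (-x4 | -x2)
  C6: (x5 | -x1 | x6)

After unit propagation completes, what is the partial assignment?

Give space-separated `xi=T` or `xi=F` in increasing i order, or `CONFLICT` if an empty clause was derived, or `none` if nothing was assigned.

Answer: x3=F x5=T x6=T

Derivation:
unit clause [5] forces x5=T; simplify:
  satisfied 3 clause(s); 3 remain; assigned so far: [5]
unit clause [6] forces x6=T; simplify:
  drop -6 from [-3, -6] -> [-3]
  satisfied 1 clause(s); 2 remain; assigned so far: [5, 6]
unit clause [-3] forces x3=F; simplify:
  satisfied 1 clause(s); 1 remain; assigned so far: [3, 5, 6]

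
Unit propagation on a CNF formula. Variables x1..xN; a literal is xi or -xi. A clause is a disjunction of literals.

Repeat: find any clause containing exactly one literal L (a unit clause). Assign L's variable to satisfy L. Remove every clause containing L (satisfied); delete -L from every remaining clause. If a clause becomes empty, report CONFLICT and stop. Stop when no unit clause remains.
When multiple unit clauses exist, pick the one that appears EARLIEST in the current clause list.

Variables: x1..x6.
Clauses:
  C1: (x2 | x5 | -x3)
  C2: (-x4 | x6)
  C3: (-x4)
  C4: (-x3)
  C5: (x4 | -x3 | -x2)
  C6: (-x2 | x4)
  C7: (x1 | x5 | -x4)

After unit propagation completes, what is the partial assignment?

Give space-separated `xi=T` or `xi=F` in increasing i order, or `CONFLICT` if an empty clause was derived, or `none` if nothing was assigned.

unit clause [-4] forces x4=F; simplify:
  drop 4 from [4, -3, -2] -> [-3, -2]
  drop 4 from [-2, 4] -> [-2]
  satisfied 3 clause(s); 4 remain; assigned so far: [4]
unit clause [-3] forces x3=F; simplify:
  satisfied 3 clause(s); 1 remain; assigned so far: [3, 4]
unit clause [-2] forces x2=F; simplify:
  satisfied 1 clause(s); 0 remain; assigned so far: [2, 3, 4]

Answer: x2=F x3=F x4=F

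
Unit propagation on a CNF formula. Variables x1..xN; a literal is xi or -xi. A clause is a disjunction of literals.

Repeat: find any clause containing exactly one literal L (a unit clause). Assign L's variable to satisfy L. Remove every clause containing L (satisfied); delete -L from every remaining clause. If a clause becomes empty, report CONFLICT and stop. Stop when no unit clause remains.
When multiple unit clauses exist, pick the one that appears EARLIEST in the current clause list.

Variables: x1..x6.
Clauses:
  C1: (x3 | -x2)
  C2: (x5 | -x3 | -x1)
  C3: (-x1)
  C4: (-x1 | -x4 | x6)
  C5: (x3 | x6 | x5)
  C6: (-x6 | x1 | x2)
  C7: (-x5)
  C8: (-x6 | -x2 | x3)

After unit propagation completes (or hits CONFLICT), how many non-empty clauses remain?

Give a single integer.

Answer: 4

Derivation:
unit clause [-1] forces x1=F; simplify:
  drop 1 from [-6, 1, 2] -> [-6, 2]
  satisfied 3 clause(s); 5 remain; assigned so far: [1]
unit clause [-5] forces x5=F; simplify:
  drop 5 from [3, 6, 5] -> [3, 6]
  satisfied 1 clause(s); 4 remain; assigned so far: [1, 5]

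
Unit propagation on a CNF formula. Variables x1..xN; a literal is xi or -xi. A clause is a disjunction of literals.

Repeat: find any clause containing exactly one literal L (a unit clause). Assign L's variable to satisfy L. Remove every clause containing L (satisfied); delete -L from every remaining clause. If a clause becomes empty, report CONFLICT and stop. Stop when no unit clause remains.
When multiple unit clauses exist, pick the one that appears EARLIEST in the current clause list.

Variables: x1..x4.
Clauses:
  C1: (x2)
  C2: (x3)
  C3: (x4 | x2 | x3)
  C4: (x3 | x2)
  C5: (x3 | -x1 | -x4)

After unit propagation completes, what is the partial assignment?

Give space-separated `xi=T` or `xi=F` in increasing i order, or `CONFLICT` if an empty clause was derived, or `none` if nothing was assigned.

unit clause [2] forces x2=T; simplify:
  satisfied 3 clause(s); 2 remain; assigned so far: [2]
unit clause [3] forces x3=T; simplify:
  satisfied 2 clause(s); 0 remain; assigned so far: [2, 3]

Answer: x2=T x3=T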